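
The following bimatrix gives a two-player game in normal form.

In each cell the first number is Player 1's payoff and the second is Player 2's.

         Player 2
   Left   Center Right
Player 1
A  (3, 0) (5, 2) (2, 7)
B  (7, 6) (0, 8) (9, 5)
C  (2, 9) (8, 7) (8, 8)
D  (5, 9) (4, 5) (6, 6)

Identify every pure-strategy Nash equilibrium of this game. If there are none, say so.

No pure-strategy Nash equilibrium.

For each strategy profile, look for a profitable unilateral deviation.
(A, Left): Player 1 can switch to B (3 → 7). Not NE.
(A, Center): Player 1 can switch to C (5 → 8). Not NE.
(A, Right): Player 1 can switch to B (2 → 9). Not NE.
(B, Left): Player 2 can switch to Center (6 → 8). Not NE.
(B, Center): Player 1 can switch to A (0 → 5). Not NE.
(B, Right): Player 2 can switch to Left (5 → 6). Not NE.
(The remaining 6 profiles each have a profitable deviation by the same check.)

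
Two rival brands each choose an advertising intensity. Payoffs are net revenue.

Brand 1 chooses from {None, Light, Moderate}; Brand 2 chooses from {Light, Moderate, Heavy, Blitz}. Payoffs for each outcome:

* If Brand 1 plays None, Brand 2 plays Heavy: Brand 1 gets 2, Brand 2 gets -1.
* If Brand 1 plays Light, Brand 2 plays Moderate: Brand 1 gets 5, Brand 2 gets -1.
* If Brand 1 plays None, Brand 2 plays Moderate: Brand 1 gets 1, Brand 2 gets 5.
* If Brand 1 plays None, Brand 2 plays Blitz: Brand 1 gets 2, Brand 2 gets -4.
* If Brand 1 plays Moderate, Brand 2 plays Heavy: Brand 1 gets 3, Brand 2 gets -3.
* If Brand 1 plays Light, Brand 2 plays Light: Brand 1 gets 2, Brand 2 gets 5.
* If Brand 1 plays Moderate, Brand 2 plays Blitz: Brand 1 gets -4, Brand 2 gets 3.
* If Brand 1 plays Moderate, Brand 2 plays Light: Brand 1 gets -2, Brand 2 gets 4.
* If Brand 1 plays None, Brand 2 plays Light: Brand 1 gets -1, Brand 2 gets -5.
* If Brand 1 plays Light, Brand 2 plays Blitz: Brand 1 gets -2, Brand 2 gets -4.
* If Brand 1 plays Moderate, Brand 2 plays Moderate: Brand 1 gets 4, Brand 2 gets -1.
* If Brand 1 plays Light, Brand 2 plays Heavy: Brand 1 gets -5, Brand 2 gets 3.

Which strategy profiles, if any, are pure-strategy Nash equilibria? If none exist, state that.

Brand 1 against Light: payoffs -1, 2, -2 → best response Light.
Brand 1 against Moderate: payoffs 1, 5, 4 → best response Light.
Brand 1 against Heavy: payoffs 2, -5, 3 → best response Moderate.
Brand 1 against Blitz: payoffs 2, -2, -4 → best response None.
Brand 2 against None: payoffs -5, 5, -1, -4 → best response Moderate.
Brand 2 against Light: payoffs 5, -1, 3, -4 → best response Light.
Brand 2 against Moderate: payoffs 4, -1, -3, 3 → best response Light.
Mutual best responses: (Light, Light).

The unique pure-strategy Nash equilibrium is (Light, Light).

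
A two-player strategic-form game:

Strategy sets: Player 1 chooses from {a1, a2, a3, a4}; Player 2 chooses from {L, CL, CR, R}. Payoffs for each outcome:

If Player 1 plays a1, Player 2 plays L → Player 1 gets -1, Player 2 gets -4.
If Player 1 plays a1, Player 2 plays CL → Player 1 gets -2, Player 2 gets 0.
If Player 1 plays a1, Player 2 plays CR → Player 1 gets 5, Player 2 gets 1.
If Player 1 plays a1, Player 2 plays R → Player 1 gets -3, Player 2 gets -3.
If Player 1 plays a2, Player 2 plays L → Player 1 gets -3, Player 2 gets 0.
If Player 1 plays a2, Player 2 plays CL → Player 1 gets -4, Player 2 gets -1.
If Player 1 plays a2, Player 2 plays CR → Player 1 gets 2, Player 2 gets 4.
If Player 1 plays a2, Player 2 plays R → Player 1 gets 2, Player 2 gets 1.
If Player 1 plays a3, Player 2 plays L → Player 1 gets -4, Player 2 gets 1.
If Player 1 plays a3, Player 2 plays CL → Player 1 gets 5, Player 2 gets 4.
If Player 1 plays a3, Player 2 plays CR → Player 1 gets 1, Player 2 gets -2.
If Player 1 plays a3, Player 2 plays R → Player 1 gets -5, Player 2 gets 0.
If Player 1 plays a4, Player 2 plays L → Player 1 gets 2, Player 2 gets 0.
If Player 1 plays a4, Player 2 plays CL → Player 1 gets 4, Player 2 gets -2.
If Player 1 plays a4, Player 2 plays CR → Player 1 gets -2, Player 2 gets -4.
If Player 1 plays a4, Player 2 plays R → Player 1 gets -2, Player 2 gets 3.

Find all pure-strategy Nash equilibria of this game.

(a1, CR); (a3, CL)

Player 1 against L: payoffs -1, -3, -4, 2 → best response a4.
Player 1 against CL: payoffs -2, -4, 5, 4 → best response a3.
Player 1 against CR: payoffs 5, 2, 1, -2 → best response a1.
Player 1 against R: payoffs -3, 2, -5, -2 → best response a2.
Player 2 against a1: payoffs -4, 0, 1, -3 → best response CR.
Player 2 against a2: payoffs 0, -1, 4, 1 → best response CR.
Player 2 against a3: payoffs 1, 4, -2, 0 → best response CL.
Player 2 against a4: payoffs 0, -2, -4, 3 → best response R.
Mutual best responses: (a1, CR); (a3, CL).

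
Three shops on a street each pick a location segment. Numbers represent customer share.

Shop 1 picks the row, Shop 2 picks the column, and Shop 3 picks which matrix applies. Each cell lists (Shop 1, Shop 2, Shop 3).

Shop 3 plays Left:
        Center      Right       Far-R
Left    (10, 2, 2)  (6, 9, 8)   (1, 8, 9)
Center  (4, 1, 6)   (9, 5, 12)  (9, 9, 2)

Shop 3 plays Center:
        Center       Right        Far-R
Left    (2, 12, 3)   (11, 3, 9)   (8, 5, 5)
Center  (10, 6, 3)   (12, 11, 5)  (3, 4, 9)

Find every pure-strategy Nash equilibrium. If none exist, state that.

For each strategy profile, look for a profitable unilateral deviation.
(Left, Center, Left): Shop 2 can switch to Right (2 → 9). Not NE.
(Left, Center, Center): Shop 1 can switch to Center (2 → 10). Not NE.
(Left, Right, Left): Shop 1 can switch to Center (6 → 9). Not NE.
(Left, Right, Center): Shop 1 can switch to Center (11 → 12). Not NE.
(Left, Far-R, Left): Shop 1 can switch to Center (1 → 9). Not NE.
(Left, Far-R, Center): Shop 2 can switch to Center (5 → 12). Not NE.
(Center, Center, Left): Shop 1 can switch to Left (4 → 10). Not NE.
(Center, Center, Center): Shop 2 can switch to Right (6 → 11). Not NE.
(Center, Right, Left): Shop 2 can switch to Far-R (5 → 9). Not NE.
(Center, Right, Center): Shop 3 can switch to Left (5 → 12). Not NE.
(The remaining 2 profiles each have a profitable deviation by the same check.)

none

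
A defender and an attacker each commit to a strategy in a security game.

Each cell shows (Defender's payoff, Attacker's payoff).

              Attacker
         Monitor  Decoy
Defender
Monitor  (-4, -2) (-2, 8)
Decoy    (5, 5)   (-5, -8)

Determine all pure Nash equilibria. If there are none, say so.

(Monitor, Monitor): Defender can switch to Decoy (-4 → 5). Not NE.
(Monitor, Decoy): Defender gets -2, best alternative -5; Attacker gets 8, best alternative -2. No profitable deviation — NE.
(Decoy, Monitor): Defender gets 5, best alternative -4; Attacker gets 5, best alternative -8. No profitable deviation — NE.
(Decoy, Decoy): Defender can switch to Monitor (-5 → -2). Not NE.

Pure-strategy Nash equilibria: (Monitor, Decoy) and (Decoy, Monitor)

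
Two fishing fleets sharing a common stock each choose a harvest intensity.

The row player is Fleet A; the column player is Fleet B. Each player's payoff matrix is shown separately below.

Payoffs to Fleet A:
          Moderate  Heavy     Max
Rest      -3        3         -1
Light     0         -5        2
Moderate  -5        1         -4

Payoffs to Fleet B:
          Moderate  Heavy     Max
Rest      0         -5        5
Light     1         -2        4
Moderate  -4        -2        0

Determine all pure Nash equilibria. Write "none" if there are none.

Mark each player's best response to every combination of opponents' strategies; a profile where every player is best-responding is a pure Nash equilibrium.
Fleet A against Moderate: payoffs -3, 0, -5 → best response Light.
Fleet A against Heavy: payoffs 3, -5, 1 → best response Rest.
Fleet A against Max: payoffs -1, 2, -4 → best response Light.
Fleet B against Rest: payoffs 0, -5, 5 → best response Max.
Fleet B against Light: payoffs 1, -2, 4 → best response Max.
Fleet B against Moderate: payoffs -4, -2, 0 → best response Max.
Mutual best responses: (Light, Max).

Pure NE: (Light, Max)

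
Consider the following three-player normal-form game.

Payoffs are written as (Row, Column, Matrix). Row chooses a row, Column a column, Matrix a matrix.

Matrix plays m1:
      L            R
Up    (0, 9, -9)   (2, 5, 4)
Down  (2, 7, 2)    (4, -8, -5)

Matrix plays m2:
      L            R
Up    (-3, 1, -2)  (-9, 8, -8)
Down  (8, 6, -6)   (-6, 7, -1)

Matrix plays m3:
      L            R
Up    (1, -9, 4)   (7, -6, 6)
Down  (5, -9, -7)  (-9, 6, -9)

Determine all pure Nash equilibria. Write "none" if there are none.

Pure-strategy Nash equilibria: (Up, R, m3), (Down, L, m1), (Down, R, m2)

(Up, L, m1): Row can switch to Down (0 → 2). Not NE.
(Up, L, m2): Row can switch to Down (-3 → 8). Not NE.
(Up, L, m3): Row can switch to Down (1 → 5). Not NE.
(Up, R, m1): Row can switch to Down (2 → 4). Not NE.
(Up, R, m2): Row can switch to Down (-9 → -6). Not NE.
(Up, R, m3): Row gets 7, best alternative -9; Column gets -6, best alternative -9; Matrix gets 6, best alternative 4. No profitable deviation — NE.
(Down, L, m1): Row gets 2, best alternative 0; Column gets 7, best alternative -8; Matrix gets 2, best alternative -6. No profitable deviation — NE.
(Down, L, m2): Column can switch to R (6 → 7). Not NE.
(Down, L, m3): Column can switch to R (-9 → 6). Not NE.
(Down, R, m1): Column can switch to L (-8 → 7). Not NE.
(Down, R, m2): Row gets -6, best alternative -9; Column gets 7, best alternative 6; Matrix gets -1, best alternative -5. No profitable deviation — NE.
(The remaining 1 profile has a profitable deviation by the same check.)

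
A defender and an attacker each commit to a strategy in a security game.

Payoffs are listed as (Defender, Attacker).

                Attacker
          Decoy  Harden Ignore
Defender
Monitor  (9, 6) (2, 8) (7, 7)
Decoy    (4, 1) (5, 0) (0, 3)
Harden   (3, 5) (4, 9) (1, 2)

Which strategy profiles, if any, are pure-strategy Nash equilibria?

(Monitor, Decoy): Attacker can switch to Harden (6 → 8). Not NE.
(Monitor, Harden): Defender can switch to Decoy (2 → 5). Not NE.
(Monitor, Ignore): Attacker can switch to Harden (7 → 8). Not NE.
(Decoy, Decoy): Defender can switch to Monitor (4 → 9). Not NE.
(Decoy, Harden): Attacker can switch to Decoy (0 → 1). Not NE.
(Decoy, Ignore): Defender can switch to Monitor (0 → 7). Not NE.
(The remaining 3 profiles each have a profitable deviation by the same check.)

There is no pure-strategy Nash equilibrium.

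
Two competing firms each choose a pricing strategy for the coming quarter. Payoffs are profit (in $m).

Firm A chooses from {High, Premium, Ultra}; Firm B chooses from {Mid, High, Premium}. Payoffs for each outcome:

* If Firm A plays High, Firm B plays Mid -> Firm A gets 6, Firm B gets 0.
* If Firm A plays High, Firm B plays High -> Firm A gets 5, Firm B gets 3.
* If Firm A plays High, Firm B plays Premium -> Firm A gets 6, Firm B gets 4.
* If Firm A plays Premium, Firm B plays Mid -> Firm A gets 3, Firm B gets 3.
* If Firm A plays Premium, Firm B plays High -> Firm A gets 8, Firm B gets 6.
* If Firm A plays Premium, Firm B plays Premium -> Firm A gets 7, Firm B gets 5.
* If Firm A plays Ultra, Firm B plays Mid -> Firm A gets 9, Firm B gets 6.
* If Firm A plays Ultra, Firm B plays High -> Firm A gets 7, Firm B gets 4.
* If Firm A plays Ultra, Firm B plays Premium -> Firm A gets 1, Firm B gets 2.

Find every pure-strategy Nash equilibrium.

For each strategy profile, look for a profitable unilateral deviation.
(High, Mid): Firm A can switch to Ultra (6 → 9). Not NE.
(High, High): Firm A can switch to Premium (5 → 8). Not NE.
(High, Premium): Firm A can switch to Premium (6 → 7). Not NE.
(Premium, Mid): Firm A can switch to High (3 → 6). Not NE.
(Premium, High): Firm A gets 8, best alternative 7; Firm B gets 6, best alternative 5. No profitable deviation — NE.
(Premium, Premium): Firm B can switch to High (5 → 6). Not NE.
(Ultra, Mid): Firm A gets 9, best alternative 6; Firm B gets 6, best alternative 4. No profitable deviation — NE.
(Ultra, High): Firm A can switch to Premium (7 → 8). Not NE.
(Ultra, Premium): Firm A can switch to High (1 → 6). Not NE.

(Premium, High), (Ultra, Mid)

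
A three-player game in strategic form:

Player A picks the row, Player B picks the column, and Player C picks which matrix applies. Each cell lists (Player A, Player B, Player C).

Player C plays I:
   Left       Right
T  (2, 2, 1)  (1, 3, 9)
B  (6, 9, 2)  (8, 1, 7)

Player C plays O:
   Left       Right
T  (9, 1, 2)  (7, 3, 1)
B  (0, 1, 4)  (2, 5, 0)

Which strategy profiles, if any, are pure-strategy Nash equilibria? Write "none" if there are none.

none

Check each profile: it is a Nash equilibrium iff no player can strictly gain by switching unilaterally.
(T, Left, I): Player A can switch to B (2 → 6). Not NE.
(T, Left, O): Player B can switch to Right (1 → 3). Not NE.
(T, Right, I): Player A can switch to B (1 → 8). Not NE.
(T, Right, O): Player C can switch to I (1 → 9). Not NE.
(B, Left, I): Player C can switch to O (2 → 4). Not NE.
(B, Left, O): Player A can switch to T (0 → 9). Not NE.
(The remaining 2 profiles each have a profitable deviation by the same check.)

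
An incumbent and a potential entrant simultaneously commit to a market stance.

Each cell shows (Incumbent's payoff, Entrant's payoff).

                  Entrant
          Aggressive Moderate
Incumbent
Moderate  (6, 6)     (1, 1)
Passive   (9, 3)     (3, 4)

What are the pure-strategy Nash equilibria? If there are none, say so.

Incumbent against Aggressive: payoffs 6, 9 → best response Passive.
Incumbent against Moderate: payoffs 1, 3 → best response Passive.
Entrant against Moderate: payoffs 6, 1 → best response Aggressive.
Entrant against Passive: payoffs 3, 4 → best response Moderate.
Mutual best responses: (Passive, Moderate).

Pure NE: (Passive, Moderate)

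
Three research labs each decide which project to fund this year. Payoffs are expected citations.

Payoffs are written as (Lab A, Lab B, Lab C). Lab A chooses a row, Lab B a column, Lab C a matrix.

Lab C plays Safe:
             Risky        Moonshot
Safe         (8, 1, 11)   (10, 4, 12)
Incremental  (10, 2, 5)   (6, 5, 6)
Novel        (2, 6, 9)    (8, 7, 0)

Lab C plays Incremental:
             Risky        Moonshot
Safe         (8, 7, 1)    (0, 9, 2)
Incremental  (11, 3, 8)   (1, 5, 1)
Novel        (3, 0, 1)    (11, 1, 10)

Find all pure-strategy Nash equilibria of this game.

Lab A against (Risky, Safe): payoffs 8, 10, 2 → best response Incremental.
Lab A against (Risky, Incremental): payoffs 8, 11, 3 → best response Incremental.
Lab A against (Moonshot, Safe): payoffs 10, 6, 8 → best response Safe.
Lab A against (Moonshot, Incremental): payoffs 0, 1, 11 → best response Novel.
Lab B against (Safe, Safe): payoffs 1, 4 → best response Moonshot.
Lab B against (Safe, Incremental): payoffs 7, 9 → best response Moonshot.
Lab B against (Incremental, Safe): payoffs 2, 5 → best response Moonshot.
Lab B against (Incremental, Incremental): payoffs 3, 5 → best response Moonshot.
Lab B against (Novel, Safe): payoffs 6, 7 → best response Moonshot.
Lab B against (Novel, Incremental): payoffs 0, 1 → best response Moonshot.
Lab C against (Safe, Risky): payoffs 11, 1 → best response Safe.
Lab C against (Safe, Moonshot): payoffs 12, 2 → best response Safe.
Lab C against (Incremental, Risky): payoffs 5, 8 → best response Incremental.
Lab C against (Incremental, Moonshot): payoffs 6, 1 → best response Safe.
Lab C against (Novel, Risky): payoffs 9, 1 → best response Safe.
Lab C against (Novel, Moonshot): payoffs 0, 10 → best response Incremental.
Mutual best responses: (Safe, Moonshot, Safe); (Novel, Moonshot, Incremental).

The pure Nash equilibria are (Safe, Moonshot, Safe) and (Novel, Moonshot, Incremental).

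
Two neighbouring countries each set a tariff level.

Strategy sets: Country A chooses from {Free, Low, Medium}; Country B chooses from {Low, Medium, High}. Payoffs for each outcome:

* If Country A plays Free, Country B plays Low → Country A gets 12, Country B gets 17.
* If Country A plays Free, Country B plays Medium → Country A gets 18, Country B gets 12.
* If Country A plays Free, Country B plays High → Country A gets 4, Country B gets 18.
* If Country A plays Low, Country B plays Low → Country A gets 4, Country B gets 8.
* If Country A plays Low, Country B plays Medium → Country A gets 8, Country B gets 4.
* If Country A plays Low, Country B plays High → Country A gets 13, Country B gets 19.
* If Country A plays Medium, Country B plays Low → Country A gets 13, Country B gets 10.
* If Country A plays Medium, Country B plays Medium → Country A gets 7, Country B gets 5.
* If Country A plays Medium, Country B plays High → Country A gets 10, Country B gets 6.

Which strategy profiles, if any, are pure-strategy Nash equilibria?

Country A against Low: payoffs 12, 4, 13 → best response Medium.
Country A against Medium: payoffs 18, 8, 7 → best response Free.
Country A against High: payoffs 4, 13, 10 → best response Low.
Country B against Free: payoffs 17, 12, 18 → best response High.
Country B against Low: payoffs 8, 4, 19 → best response High.
Country B against Medium: payoffs 10, 5, 6 → best response Low.
Mutual best responses: (Low, High); (Medium, Low).

The pure Nash equilibria are (Low, High), (Medium, Low).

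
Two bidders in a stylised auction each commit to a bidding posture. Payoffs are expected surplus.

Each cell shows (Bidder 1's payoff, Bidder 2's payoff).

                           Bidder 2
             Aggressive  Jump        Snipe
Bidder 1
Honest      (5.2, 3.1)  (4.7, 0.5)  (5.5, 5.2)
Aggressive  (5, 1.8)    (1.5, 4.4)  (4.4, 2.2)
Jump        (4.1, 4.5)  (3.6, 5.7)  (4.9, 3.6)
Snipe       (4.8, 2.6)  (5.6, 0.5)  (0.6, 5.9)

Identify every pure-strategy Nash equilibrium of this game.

(Honest, Snipe)

Bidder 1 against Aggressive: payoffs 5.2, 5, 4.1, 4.8 → best response Honest.
Bidder 1 against Jump: payoffs 4.7, 1.5, 3.6, 5.6 → best response Snipe.
Bidder 1 against Snipe: payoffs 5.5, 4.4, 4.9, 0.6 → best response Honest.
Bidder 2 against Honest: payoffs 3.1, 0.5, 5.2 → best response Snipe.
Bidder 2 against Aggressive: payoffs 1.8, 4.4, 2.2 → best response Jump.
Bidder 2 against Jump: payoffs 4.5, 5.7, 3.6 → best response Jump.
Bidder 2 against Snipe: payoffs 2.6, 0.5, 5.9 → best response Snipe.
Mutual best responses: (Honest, Snipe).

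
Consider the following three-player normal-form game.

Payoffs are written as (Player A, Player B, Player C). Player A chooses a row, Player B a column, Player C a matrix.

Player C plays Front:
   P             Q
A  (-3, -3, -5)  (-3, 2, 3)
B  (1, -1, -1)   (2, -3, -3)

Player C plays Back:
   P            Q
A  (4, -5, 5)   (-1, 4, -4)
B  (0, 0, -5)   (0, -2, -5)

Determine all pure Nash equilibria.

The unique pure-strategy Nash equilibrium is (B, P, Front).

(A, P, Front): Player A can switch to B (-3 → 1). Not NE.
(A, P, Back): Player B can switch to Q (-5 → 4). Not NE.
(A, Q, Front): Player A can switch to B (-3 → 2). Not NE.
(A, Q, Back): Player A can switch to B (-1 → 0). Not NE.
(B, P, Front): Player A gets 1, best alternative -3; Player B gets -1, best alternative -3; Player C gets -1, best alternative -5. No profitable deviation — NE.
(B, P, Back): Player A can switch to A (0 → 4). Not NE.
(B, Q, Front): Player B can switch to P (-3 → -1). Not NE.
(The remaining 1 profile has a profitable deviation by the same check.)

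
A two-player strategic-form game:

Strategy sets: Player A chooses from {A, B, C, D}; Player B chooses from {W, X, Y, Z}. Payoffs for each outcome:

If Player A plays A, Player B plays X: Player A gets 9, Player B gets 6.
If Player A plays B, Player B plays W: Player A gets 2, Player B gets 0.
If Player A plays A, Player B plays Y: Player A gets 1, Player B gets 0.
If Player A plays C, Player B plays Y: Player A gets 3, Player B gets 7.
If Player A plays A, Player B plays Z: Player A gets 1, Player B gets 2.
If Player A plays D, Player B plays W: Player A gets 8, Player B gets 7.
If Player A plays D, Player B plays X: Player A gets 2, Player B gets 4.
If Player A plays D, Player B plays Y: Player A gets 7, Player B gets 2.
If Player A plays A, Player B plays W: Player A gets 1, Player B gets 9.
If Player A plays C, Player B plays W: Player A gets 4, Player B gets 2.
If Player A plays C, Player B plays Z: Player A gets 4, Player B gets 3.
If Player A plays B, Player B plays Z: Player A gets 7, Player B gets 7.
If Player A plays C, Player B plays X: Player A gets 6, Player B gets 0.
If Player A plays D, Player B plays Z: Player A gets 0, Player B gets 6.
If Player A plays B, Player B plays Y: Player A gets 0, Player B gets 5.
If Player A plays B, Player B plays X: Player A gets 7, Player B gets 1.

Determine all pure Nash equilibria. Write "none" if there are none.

The pure Nash equilibria are (B, Z); (D, W).

Check each profile: it is a Nash equilibrium iff no player can strictly gain by switching unilaterally.
(A, W): Player A can switch to B (1 → 2). Not NE.
(A, X): Player B can switch to W (6 → 9). Not NE.
(A, Y): Player A can switch to C (1 → 3). Not NE.
(A, Z): Player A can switch to B (1 → 7). Not NE.
(B, W): Player A can switch to C (2 → 4). Not NE.
(B, X): Player A can switch to A (7 → 9). Not NE.
(B, Y): Player A can switch to A (0 → 1). Not NE.
(B, Z): Player A gets 7, best alternative 4; Player B gets 7, best alternative 5. No profitable deviation — NE.
(C, W): Player A can switch to D (4 → 8). Not NE.
(D, W): Player A gets 8, best alternative 4; Player B gets 7, best alternative 6. No profitable deviation — NE.
(The remaining 6 profiles each have a profitable deviation by the same check.)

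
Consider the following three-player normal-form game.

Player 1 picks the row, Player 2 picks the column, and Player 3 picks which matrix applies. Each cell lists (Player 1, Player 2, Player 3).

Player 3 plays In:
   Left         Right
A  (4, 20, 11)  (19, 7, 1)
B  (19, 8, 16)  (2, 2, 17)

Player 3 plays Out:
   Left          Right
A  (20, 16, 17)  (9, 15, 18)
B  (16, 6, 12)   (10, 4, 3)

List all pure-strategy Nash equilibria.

(A, Left, Out); (B, Left, In)

For each strategy profile, look for a profitable unilateral deviation.
(A, Left, In): Player 1 can switch to B (4 → 19). Not NE.
(A, Left, Out): Player 1 gets 20, best alternative 16; Player 2 gets 16, best alternative 15; Player 3 gets 17, best alternative 11. No profitable deviation — NE.
(A, Right, In): Player 2 can switch to Left (7 → 20). Not NE.
(A, Right, Out): Player 1 can switch to B (9 → 10). Not NE.
(B, Left, In): Player 1 gets 19, best alternative 4; Player 2 gets 8, best alternative 2; Player 3 gets 16, best alternative 12. No profitable deviation — NE.
(B, Left, Out): Player 1 can switch to A (16 → 20). Not NE.
(B, Right, In): Player 1 can switch to A (2 → 19). Not NE.
(B, Right, Out): Player 2 can switch to Left (4 → 6). Not NE.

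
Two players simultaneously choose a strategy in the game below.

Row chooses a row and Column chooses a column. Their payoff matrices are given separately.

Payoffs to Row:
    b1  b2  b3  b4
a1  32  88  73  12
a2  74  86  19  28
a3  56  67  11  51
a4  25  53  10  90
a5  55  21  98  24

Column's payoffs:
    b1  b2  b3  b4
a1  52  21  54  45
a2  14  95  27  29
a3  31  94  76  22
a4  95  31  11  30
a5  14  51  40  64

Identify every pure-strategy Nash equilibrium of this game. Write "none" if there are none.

No pure-strategy Nash equilibrium.

Row against b1: payoffs 32, 74, 56, 25, 55 → best response a2.
Row against b2: payoffs 88, 86, 67, 53, 21 → best response a1.
Row against b3: payoffs 73, 19, 11, 10, 98 → best response a5.
Row against b4: payoffs 12, 28, 51, 90, 24 → best response a4.
Column against a1: payoffs 52, 21, 54, 45 → best response b3.
Column against a2: payoffs 14, 95, 27, 29 → best response b2.
Column against a3: payoffs 31, 94, 76, 22 → best response b2.
Column against a4: payoffs 95, 31, 11, 30 → best response b1.
Column against a5: payoffs 14, 51, 40, 64 → best response b4.
No profile is a mutual best response for all players.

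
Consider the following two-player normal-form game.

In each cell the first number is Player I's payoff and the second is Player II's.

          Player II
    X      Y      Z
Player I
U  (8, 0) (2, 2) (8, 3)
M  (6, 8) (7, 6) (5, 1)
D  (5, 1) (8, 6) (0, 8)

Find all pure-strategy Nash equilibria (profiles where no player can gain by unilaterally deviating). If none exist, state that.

(U, X): Player II can switch to Y (0 → 2). Not NE.
(U, Y): Player I can switch to M (2 → 7). Not NE.
(U, Z): Player I gets 8, best alternative 5; Player II gets 3, best alternative 2. No profitable deviation — NE.
(M, X): Player I can switch to U (6 → 8). Not NE.
(M, Y): Player I can switch to D (7 → 8). Not NE.
(M, Z): Player I can switch to U (5 → 8). Not NE.
(D, X): Player I can switch to U (5 → 8). Not NE.
(D, Y): Player II can switch to Z (6 → 8). Not NE.
(D, Z): Player I can switch to U (0 → 8). Not NE.

The unique pure-strategy Nash equilibrium is (U, Z).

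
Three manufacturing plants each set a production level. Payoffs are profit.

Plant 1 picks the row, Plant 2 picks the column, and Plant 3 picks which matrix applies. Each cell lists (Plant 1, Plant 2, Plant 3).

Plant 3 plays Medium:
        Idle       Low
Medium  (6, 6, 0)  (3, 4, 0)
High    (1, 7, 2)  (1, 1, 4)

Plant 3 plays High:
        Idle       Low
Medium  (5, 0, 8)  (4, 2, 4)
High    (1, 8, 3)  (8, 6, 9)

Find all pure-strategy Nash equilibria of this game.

Plant 1 against (Idle, Medium): payoffs 6, 1 → best response Medium.
Plant 1 against (Idle, High): payoffs 5, 1 → best response Medium.
Plant 1 against (Low, Medium): payoffs 3, 1 → best response Medium.
Plant 1 against (Low, High): payoffs 4, 8 → best response High.
Plant 2 against (Medium, Medium): payoffs 6, 4 → best response Idle.
Plant 2 against (Medium, High): payoffs 0, 2 → best response Low.
Plant 2 against (High, Medium): payoffs 7, 1 → best response Idle.
Plant 2 against (High, High): payoffs 8, 6 → best response Idle.
Plant 3 against (Medium, Idle): payoffs 0, 8 → best response High.
Plant 3 against (Medium, Low): payoffs 0, 4 → best response High.
Plant 3 against (High, Idle): payoffs 2, 3 → best response High.
Plant 3 against (High, Low): payoffs 4, 9 → best response High.
No profile is a mutual best response for all players.

none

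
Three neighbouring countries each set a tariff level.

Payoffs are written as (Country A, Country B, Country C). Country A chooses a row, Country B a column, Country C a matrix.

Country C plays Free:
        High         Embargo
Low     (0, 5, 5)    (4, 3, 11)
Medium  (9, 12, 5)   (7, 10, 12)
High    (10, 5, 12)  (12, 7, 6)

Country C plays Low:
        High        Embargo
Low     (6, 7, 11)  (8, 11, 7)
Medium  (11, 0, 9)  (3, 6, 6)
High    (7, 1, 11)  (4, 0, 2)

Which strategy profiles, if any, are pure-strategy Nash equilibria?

(Low, High, Free): Country A can switch to Medium (0 → 9). Not NE.
(Low, High, Low): Country A can switch to Medium (6 → 11). Not NE.
(Low, Embargo, Free): Country A can switch to Medium (4 → 7). Not NE.
(Low, Embargo, Low): Country C can switch to Free (7 → 11). Not NE.
(Medium, High, Free): Country A can switch to High (9 → 10). Not NE.
(Medium, High, Low): Country B can switch to Embargo (0 → 6). Not NE.
(Medium, Embargo, Free): Country A can switch to High (7 → 12). Not NE.
(Medium, Embargo, Low): Country A can switch to Low (3 → 8). Not NE.
(High, High, Free): Country B can switch to Embargo (5 → 7). Not NE.
(High, High, Low): Country A can switch to Medium (7 → 11). Not NE.
(High, Embargo, Free): Country A gets 12, best alternative 7; Country B gets 7, best alternative 5; Country C gets 6, best alternative 2. No profitable deviation — NE.
(High, Embargo, Low): Country A can switch to Low (4 → 8). Not NE.

The unique pure-strategy Nash equilibrium is (High, Embargo, Free).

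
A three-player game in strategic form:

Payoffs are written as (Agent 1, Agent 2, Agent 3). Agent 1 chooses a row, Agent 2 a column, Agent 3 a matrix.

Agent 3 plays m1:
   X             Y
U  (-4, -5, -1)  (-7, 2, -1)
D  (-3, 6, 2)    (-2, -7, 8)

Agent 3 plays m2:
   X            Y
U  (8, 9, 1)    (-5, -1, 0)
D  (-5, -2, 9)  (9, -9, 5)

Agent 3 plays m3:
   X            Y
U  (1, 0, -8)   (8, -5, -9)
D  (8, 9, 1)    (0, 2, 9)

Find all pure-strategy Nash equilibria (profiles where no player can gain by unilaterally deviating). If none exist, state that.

Agent 1 against (X, m1): payoffs -4, -3 → best response D.
Agent 1 against (X, m2): payoffs 8, -5 → best response U.
Agent 1 against (X, m3): payoffs 1, 8 → best response D.
Agent 1 against (Y, m1): payoffs -7, -2 → best response D.
Agent 1 against (Y, m2): payoffs -5, 9 → best response D.
Agent 1 against (Y, m3): payoffs 8, 0 → best response U.
Agent 2 against (U, m1): payoffs -5, 2 → best response Y.
Agent 2 against (U, m2): payoffs 9, -1 → best response X.
Agent 2 against (U, m3): payoffs 0, -5 → best response X.
Agent 2 against (D, m1): payoffs 6, -7 → best response X.
Agent 2 against (D, m2): payoffs -2, -9 → best response X.
Agent 2 against (D, m3): payoffs 9, 2 → best response X.
Agent 3 against (U, X): payoffs -1, 1, -8 → best response m2.
Agent 3 against (U, Y): payoffs -1, 0, -9 → best response m2.
Agent 3 against (D, X): payoffs 2, 9, 1 → best response m2.
Agent 3 against (D, Y): payoffs 8, 5, 9 → best response m3.
Mutual best responses: (U, X, m2).

(U, X, m2)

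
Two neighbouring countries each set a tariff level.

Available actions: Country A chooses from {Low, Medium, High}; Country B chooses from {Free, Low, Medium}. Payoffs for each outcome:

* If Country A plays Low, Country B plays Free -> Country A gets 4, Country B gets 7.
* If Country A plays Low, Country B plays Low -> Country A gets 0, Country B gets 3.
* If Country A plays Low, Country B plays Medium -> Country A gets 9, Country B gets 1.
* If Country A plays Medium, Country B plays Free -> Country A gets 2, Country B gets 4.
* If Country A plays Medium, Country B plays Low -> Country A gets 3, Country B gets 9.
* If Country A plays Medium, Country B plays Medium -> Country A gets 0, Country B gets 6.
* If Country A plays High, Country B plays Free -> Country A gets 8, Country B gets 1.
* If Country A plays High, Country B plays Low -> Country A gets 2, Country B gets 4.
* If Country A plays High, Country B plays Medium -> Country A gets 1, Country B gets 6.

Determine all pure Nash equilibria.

The unique pure-strategy Nash equilibrium is (Medium, Low).

Country A against Free: payoffs 4, 2, 8 → best response High.
Country A against Low: payoffs 0, 3, 2 → best response Medium.
Country A against Medium: payoffs 9, 0, 1 → best response Low.
Country B against Low: payoffs 7, 3, 1 → best response Free.
Country B against Medium: payoffs 4, 9, 6 → best response Low.
Country B against High: payoffs 1, 4, 6 → best response Medium.
Mutual best responses: (Medium, Low).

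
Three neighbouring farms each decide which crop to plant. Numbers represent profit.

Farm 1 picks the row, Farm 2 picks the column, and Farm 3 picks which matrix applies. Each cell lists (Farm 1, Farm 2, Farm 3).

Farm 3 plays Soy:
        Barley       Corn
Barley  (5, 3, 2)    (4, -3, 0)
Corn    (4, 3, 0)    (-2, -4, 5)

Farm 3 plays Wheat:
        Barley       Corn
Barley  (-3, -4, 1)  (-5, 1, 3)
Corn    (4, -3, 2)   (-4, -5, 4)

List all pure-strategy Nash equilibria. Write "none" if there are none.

Farm 1 against (Barley, Soy): payoffs 5, 4 → best response Barley.
Farm 1 against (Barley, Wheat): payoffs -3, 4 → best response Corn.
Farm 1 against (Corn, Soy): payoffs 4, -2 → best response Barley.
Farm 1 against (Corn, Wheat): payoffs -5, -4 → best response Corn.
Farm 2 against (Barley, Soy): payoffs 3, -3 → best response Barley.
Farm 2 against (Barley, Wheat): payoffs -4, 1 → best response Corn.
Farm 2 against (Corn, Soy): payoffs 3, -4 → best response Barley.
Farm 2 against (Corn, Wheat): payoffs -3, -5 → best response Barley.
Farm 3 against (Barley, Barley): payoffs 2, 1 → best response Soy.
Farm 3 against (Barley, Corn): payoffs 0, 3 → best response Wheat.
Farm 3 against (Corn, Barley): payoffs 0, 2 → best response Wheat.
Farm 3 against (Corn, Corn): payoffs 5, 4 → best response Soy.
Mutual best responses: (Barley, Barley, Soy); (Corn, Barley, Wheat).

The pure Nash equilibria are (Barley, Barley, Soy); (Corn, Barley, Wheat).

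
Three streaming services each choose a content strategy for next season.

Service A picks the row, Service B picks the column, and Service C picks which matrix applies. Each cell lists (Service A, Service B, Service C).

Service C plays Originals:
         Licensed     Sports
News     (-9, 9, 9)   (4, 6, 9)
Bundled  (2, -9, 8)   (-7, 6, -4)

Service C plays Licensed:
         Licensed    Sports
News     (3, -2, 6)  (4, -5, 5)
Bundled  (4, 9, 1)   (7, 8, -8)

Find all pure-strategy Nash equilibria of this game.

Service A against (Licensed, Originals): payoffs -9, 2 → best response Bundled.
Service A against (Licensed, Licensed): payoffs 3, 4 → best response Bundled.
Service A against (Sports, Originals): payoffs 4, -7 → best response News.
Service A against (Sports, Licensed): payoffs 4, 7 → best response Bundled.
Service B against (News, Originals): payoffs 9, 6 → best response Licensed.
Service B against (News, Licensed): payoffs -2, -5 → best response Licensed.
Service B against (Bundled, Originals): payoffs -9, 6 → best response Sports.
Service B against (Bundled, Licensed): payoffs 9, 8 → best response Licensed.
Service C against (News, Licensed): payoffs 9, 6 → best response Originals.
Service C against (News, Sports): payoffs 9, 5 → best response Originals.
Service C against (Bundled, Licensed): payoffs 8, 1 → best response Originals.
Service C against (Bundled, Sports): payoffs -4, -8 → best response Originals.
No profile is a mutual best response for all players.

No pure-strategy Nash equilibrium.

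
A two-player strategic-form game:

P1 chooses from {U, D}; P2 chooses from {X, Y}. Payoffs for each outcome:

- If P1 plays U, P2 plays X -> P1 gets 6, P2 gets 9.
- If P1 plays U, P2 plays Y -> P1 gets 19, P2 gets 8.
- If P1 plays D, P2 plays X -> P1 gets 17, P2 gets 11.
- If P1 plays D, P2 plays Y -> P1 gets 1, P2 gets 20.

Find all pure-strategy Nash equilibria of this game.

No pure-strategy Nash equilibrium.

P1 against X: payoffs 6, 17 → best response D.
P1 against Y: payoffs 19, 1 → best response U.
P2 against U: payoffs 9, 8 → best response X.
P2 against D: payoffs 11, 20 → best response Y.
No profile is a mutual best response for all players.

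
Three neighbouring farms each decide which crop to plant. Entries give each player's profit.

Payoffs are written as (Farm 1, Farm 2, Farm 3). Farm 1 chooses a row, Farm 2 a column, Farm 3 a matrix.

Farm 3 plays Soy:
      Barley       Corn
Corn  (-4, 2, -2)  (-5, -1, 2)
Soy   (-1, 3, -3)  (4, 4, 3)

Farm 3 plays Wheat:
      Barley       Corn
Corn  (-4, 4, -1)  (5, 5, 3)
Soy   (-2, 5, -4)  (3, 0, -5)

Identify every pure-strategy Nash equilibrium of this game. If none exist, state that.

Mark each player's best response to every combination of opponents' strategies; a profile where every player is best-responding is a pure Nash equilibrium.
Farm 1 against (Barley, Soy): payoffs -4, -1 → best response Soy.
Farm 1 against (Barley, Wheat): payoffs -4, -2 → best response Soy.
Farm 1 against (Corn, Soy): payoffs -5, 4 → best response Soy.
Farm 1 against (Corn, Wheat): payoffs 5, 3 → best response Corn.
Farm 2 against (Corn, Soy): payoffs 2, -1 → best response Barley.
Farm 2 against (Corn, Wheat): payoffs 4, 5 → best response Corn.
Farm 2 against (Soy, Soy): payoffs 3, 4 → best response Corn.
Farm 2 against (Soy, Wheat): payoffs 5, 0 → best response Barley.
Farm 3 against (Corn, Barley): payoffs -2, -1 → best response Wheat.
Farm 3 against (Corn, Corn): payoffs 2, 3 → best response Wheat.
Farm 3 against (Soy, Barley): payoffs -3, -4 → best response Soy.
Farm 3 against (Soy, Corn): payoffs 3, -5 → best response Soy.
Mutual best responses: (Corn, Corn, Wheat); (Soy, Corn, Soy).

Pure-strategy Nash equilibria: (Corn, Corn, Wheat), (Soy, Corn, Soy)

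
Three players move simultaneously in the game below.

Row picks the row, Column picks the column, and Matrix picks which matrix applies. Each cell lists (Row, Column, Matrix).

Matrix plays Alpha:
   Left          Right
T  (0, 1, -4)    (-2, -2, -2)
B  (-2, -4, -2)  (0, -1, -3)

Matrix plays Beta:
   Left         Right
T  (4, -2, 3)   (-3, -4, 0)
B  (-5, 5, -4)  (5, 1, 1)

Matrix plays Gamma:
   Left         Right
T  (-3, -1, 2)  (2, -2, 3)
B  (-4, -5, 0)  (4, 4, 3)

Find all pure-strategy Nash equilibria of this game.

Row against (Left, Alpha): payoffs 0, -2 → best response T.
Row against (Left, Beta): payoffs 4, -5 → best response T.
Row against (Left, Gamma): payoffs -3, -4 → best response T.
Row against (Right, Alpha): payoffs -2, 0 → best response B.
Row against (Right, Beta): payoffs -3, 5 → best response B.
Row against (Right, Gamma): payoffs 2, 4 → best response B.
Column against (T, Alpha): payoffs 1, -2 → best response Left.
Column against (T, Beta): payoffs -2, -4 → best response Left.
Column against (T, Gamma): payoffs -1, -2 → best response Left.
Column against (B, Alpha): payoffs -4, -1 → best response Right.
Column against (B, Beta): payoffs 5, 1 → best response Left.
Column against (B, Gamma): payoffs -5, 4 → best response Right.
Matrix against (T, Left): payoffs -4, 3, 2 → best response Beta.
Matrix against (T, Right): payoffs -2, 0, 3 → best response Gamma.
Matrix against (B, Left): payoffs -2, -4, 0 → best response Gamma.
Matrix against (B, Right): payoffs -3, 1, 3 → best response Gamma.
Mutual best responses: (T, Left, Beta); (B, Right, Gamma).

The pure Nash equilibria are (T, Left, Beta); (B, Right, Gamma).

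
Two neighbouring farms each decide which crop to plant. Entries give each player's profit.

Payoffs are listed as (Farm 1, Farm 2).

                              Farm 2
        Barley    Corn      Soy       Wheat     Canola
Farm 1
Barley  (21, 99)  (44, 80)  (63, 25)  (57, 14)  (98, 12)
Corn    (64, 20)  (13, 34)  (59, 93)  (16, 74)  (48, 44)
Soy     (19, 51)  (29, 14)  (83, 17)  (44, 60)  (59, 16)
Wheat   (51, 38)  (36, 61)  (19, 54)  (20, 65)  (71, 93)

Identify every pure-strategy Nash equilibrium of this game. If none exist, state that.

This game has no pure Nash equilibrium.

Farm 1 against Barley: payoffs 21, 64, 19, 51 → best response Corn.
Farm 1 against Corn: payoffs 44, 13, 29, 36 → best response Barley.
Farm 1 against Soy: payoffs 63, 59, 83, 19 → best response Soy.
Farm 1 against Wheat: payoffs 57, 16, 44, 20 → best response Barley.
Farm 1 against Canola: payoffs 98, 48, 59, 71 → best response Barley.
Farm 2 against Barley: payoffs 99, 80, 25, 14, 12 → best response Barley.
Farm 2 against Corn: payoffs 20, 34, 93, 74, 44 → best response Soy.
Farm 2 against Soy: payoffs 51, 14, 17, 60, 16 → best response Wheat.
Farm 2 against Wheat: payoffs 38, 61, 54, 65, 93 → best response Canola.
No profile is a mutual best response for all players.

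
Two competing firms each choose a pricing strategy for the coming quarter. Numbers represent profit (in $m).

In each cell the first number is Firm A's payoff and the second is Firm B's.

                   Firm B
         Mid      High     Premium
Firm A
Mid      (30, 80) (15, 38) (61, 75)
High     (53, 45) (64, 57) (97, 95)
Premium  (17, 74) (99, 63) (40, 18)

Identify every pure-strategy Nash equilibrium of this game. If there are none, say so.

Firm A against Mid: payoffs 30, 53, 17 → best response High.
Firm A against High: payoffs 15, 64, 99 → best response Premium.
Firm A against Premium: payoffs 61, 97, 40 → best response High.
Firm B against Mid: payoffs 80, 38, 75 → best response Mid.
Firm B against High: payoffs 45, 57, 95 → best response Premium.
Firm B against Premium: payoffs 74, 63, 18 → best response Mid.
Mutual best responses: (High, Premium).

The unique pure-strategy Nash equilibrium is (High, Premium).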